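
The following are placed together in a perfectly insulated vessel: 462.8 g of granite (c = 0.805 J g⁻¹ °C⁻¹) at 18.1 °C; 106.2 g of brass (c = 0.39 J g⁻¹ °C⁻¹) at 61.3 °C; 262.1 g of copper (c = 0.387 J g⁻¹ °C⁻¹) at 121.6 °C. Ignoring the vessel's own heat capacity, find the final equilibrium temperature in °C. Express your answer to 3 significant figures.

T_f = 41.9 °C

Σ mᵢcᵢ(T − Tᵢ) = 0  ⇒  T = Σ mᵢcᵢTᵢ / Σ mᵢcᵢ
Σ mᵢcᵢ = 462.8×0.805 + 106.2×0.39 + 262.1×0.387 = 515.4047
Σ mᵢcᵢTᵢ = 372.554×18.1 + 41.418×61.3 + 101.4327×121.6 = 21616
T = 21616 / 515.4047 = 41.94 °C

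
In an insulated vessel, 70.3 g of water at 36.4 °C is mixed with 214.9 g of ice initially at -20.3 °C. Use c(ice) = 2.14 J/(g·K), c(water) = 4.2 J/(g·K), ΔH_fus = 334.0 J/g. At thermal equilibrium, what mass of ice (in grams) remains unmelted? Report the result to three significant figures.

Heat to warm all ice to 0 °C: 214.9×2.14×20.3 = 9335.7 J
Heat released by water cooling to 0 °C: 70.3×4.2×36.4 = 10747 J
10747 J < 9335.7 + 214.9×334.0 = 81112.3 J, so not all ice melts; final T = 0 °C.
Heat left for melting: 10747 − 9335.7 = 1411.3 J
Mass melted = 1411.3 / 334.0 = 4.225 g
Ice remaining = 214.9 − 4.225 = 210.675 g

m_ice remaining = 211 g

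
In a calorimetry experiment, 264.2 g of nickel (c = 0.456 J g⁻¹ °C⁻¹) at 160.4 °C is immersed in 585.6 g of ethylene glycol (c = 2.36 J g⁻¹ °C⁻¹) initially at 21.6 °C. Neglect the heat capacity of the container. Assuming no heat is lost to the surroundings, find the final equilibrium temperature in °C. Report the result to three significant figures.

T_f = 32.7 °C

Heat lost by nickel = heat gained by ethylene glycol.
(264.2)(0.456)(160.4 − T) = (585.6)(2.36)(T − 21.6)
120.4752 (160.4 − T) = 1382.016 (T − 21.6)
19324 − 120.4752 T = 1382.016 T − 29852
49176 = 1502.4912 T
T = 32.73 °C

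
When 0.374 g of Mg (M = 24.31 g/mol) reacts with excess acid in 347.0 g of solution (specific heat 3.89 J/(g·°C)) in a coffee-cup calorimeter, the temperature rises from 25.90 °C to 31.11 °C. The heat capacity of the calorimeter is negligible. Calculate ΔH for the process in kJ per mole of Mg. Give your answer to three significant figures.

|ΔT| = |31.11 − 25.90| = 5.21 °C
|q_surr| = (347.0 × 3.89) × 5.21 = 1349.83 × 5.21 = 7033 J
n(Mg) = 0.374 / 24.31 = 0.01538 mol
Temperature rose, so q_rxn = −|q_surr| = -7.033 kJ
ΔH = q_rxn / n = -457.3 kJ/mol

ΔH = -457 kJ/mol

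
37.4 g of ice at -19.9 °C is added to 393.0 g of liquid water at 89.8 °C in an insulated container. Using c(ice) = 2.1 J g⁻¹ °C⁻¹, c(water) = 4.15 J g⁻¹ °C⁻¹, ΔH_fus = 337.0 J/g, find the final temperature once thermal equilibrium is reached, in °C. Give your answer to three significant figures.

T_f = 74.1 °C

Heat to bring ice to 0 °C and melt it: q₁ = 37.4×2.1×19.9 + 37.4×337.0 = 14167 J
Heat the water can supply cooling to 0 °C: 393.0×4.15×89.8 = 146459 J > q₁, so all ice melts.
Energy balance: 393.0×4.15×(89.8 − T) = 14167 + 37.4×4.15×(T − 0)
1630.95(89.8 − T) = 14167 + 155.21 T
146459 − 14167 = 1786.16 T
T = 132292 / 1786.16 = 74.07 °C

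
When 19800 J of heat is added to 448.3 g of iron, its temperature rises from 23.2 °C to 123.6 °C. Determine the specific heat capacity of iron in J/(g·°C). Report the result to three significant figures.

c = q / (m ΔT) = 19800 / (448.3 × 100.4)
c = 19800 / 45009.32 = 0.440 J/(g·°C)

c = 0.440 J/(g·°C)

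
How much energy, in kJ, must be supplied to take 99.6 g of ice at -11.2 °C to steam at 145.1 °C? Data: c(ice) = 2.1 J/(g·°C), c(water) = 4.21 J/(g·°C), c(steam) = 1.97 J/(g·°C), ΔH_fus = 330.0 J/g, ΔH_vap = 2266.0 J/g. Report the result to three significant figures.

q = 312 kJ

q1 (heat ice -11.2→0.0 °C): 99.6 × 2.1 × 11.2 = 2343 J
q2 (melt at 0 °C): 99.6 × 330.0 = 32868 J
q3 (heat water 0.0→100.0 °C): 99.6 × 4.21 × 100.0 = 41932 J
q4 (vaporize at 100 °C): 99.6 × 2266.0 = 225694 J
q5 (heat steam 100.0→145.1 °C): 99.6 × 1.97 × 45.1 = 8849 J
Total: 2343 + 32868 + 41932 + 225694 + 8849 = 311686 J = 312 kJ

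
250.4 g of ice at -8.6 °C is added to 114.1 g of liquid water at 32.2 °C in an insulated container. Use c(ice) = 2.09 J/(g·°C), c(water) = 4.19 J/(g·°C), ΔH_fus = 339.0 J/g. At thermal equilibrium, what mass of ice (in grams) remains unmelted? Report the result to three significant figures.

m_ice remaining = 218 g

Heat to warm all ice to 0 °C: 250.4×2.09×8.6 = 4500.7 J
Heat released by water cooling to 0 °C: 114.1×4.19×32.2 = 15394 J
15394 J < 4500.7 + 250.4×339.0 = 89386.3 J, so not all ice melts; final T = 0 °C.
Heat left for melting: 15394 − 4500.7 = 10893.3 J
Mass melted = 10893.3 / 339.0 = 32.13 g
Ice remaining = 250.4 − 32.13 = 218.27 g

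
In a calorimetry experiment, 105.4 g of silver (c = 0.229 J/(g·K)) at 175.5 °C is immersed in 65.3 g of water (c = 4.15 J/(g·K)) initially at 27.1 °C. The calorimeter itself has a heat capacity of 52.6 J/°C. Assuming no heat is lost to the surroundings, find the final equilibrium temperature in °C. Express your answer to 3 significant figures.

Heat lost by silver = heat gained by water + calorimeter.
(105.4)(0.229)(175.5 − T) = [(65.3)(4.15) + 52.6](T − 27.1)
24.1366 (175.5 − T) = 323.595 (T − 27.1)
4236.0 − 24.1366 T = 323.595 T − 8769.4
13005.4 = 347.7316 T
T = 37.40 °C

T_f = 37.4 °C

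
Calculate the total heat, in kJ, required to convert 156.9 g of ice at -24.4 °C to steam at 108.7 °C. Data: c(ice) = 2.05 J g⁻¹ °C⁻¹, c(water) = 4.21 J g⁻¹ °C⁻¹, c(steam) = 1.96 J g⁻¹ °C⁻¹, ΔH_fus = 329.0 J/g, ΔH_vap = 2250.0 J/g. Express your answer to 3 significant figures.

q = 481 kJ

q1 (heat ice -24.4→0.0 °C): 156.9 × 2.05 × 24.4 = 7848 J
q2 (melt at 0 °C): 156.9 × 329.0 = 51620 J
q3 (heat water 0.0→100.0 °C): 156.9 × 4.21 × 100.0 = 66055 J
q4 (vaporize at 100 °C): 156.9 × 2250.0 = 353025 J
q5 (heat steam 100.0→108.7 °C): 156.9 × 1.96 × 8.7 = 2675 J
Total: 7848 + 51620 + 66055 + 353025 + 2675 = 481223 J = 481 kJ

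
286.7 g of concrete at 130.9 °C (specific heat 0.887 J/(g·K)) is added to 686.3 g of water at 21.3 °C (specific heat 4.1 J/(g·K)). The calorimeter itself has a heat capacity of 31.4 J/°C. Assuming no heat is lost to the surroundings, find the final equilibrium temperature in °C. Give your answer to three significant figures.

Heat lost by concrete = heat gained by water + calorimeter.
(286.7)(0.887)(130.9 − T) = [(686.3)(4.1) + 31.4](T − 21.3)
254.3029 (130.9 − T) = 2845.23 (T − 21.3)
33288 − 254.3029 T = 2845.23 T − 60603
93891 = 3099.5329 T
T = 30.29 °C

T_f = 30.3 °C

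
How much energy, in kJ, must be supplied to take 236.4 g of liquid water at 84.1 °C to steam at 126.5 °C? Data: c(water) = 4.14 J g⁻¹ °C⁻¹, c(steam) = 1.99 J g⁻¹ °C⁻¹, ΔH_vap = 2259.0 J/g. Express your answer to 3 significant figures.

q = 562 kJ

q1 (heat water 84.1→100.0 °C): 236.4 × 4.14 × 15.9 = 15561 J
q2 (vaporize at 100 °C): 236.4 × 2259.0 = 534028 J
q3 (heat steam 100.0→126.5 °C): 236.4 × 1.99 × 26.5 = 12467 J
Total: 15561 + 534028 + 12467 = 562056 J = 562 kJ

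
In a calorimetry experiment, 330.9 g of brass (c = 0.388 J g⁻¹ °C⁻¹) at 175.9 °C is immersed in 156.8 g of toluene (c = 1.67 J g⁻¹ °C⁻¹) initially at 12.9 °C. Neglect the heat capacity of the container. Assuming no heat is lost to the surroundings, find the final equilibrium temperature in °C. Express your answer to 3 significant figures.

T_f = 66.5 °C

Heat lost by brass = heat gained by toluene.
(330.9)(0.388)(175.9 − T) = (156.8)(1.67)(T − 12.9)
128.3892 (175.9 − T) = 261.856 (T − 12.9)
22584 − 128.3892 T = 261.856 T − 3377.9
25961.9 = 390.2452 T
T = 66.53 °C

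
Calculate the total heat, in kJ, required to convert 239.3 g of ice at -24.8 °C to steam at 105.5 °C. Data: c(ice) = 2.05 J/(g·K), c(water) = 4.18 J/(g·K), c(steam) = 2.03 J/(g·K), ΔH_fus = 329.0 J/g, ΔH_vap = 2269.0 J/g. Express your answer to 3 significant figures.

q = 737 kJ

q1 (heat ice -24.8→0.0 °C): 239.3 × 2.05 × 24.8 = 12166 J
q2 (melt at 0 °C): 239.3 × 329.0 = 78730 J
q3 (heat water 0.0→100.0 °C): 239.3 × 4.18 × 100.0 = 100027 J
q4 (vaporize at 100 °C): 239.3 × 2269.0 = 542972 J
q5 (heat steam 100.0→105.5 °C): 239.3 × 2.03 × 5.5 = 2672 J
Total: 12166 + 78730 + 100027 + 542972 + 2672 = 736567 J = 737 kJ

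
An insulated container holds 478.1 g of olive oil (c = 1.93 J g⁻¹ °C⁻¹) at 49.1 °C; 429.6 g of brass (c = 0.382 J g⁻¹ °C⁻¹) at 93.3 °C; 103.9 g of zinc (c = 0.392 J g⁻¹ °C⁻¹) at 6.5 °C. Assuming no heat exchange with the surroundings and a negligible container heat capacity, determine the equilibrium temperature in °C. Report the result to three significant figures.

Σ mᵢcᵢ(T − Tᵢ) = 0  ⇒  T = Σ mᵢcᵢTᵢ / Σ mᵢcᵢ
Σ mᵢcᵢ = 478.1×1.93 + 429.6×0.382 + 103.9×0.392 = 1127.5690
Σ mᵢcᵢTᵢ = 922.733×49.1 + 164.1072×93.3 + 40.7288×6.5 = 60882
T = 60882 / 1127.5690 = 53.99 °C

T_f = 54.0 °C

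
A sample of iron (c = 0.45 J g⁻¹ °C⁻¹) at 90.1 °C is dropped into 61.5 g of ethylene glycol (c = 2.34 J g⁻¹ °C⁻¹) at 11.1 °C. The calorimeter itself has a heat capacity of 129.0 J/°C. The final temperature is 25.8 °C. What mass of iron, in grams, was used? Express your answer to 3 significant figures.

q_gained = (61.5 × 2.34 + 129.0) × (25.8 − 11.1) = 4012 J
q_lost = m × 0.45 × (90.1 − 25.8) = 28.935 m
m = 4012 / 28.935 = 139 g

m = 139 g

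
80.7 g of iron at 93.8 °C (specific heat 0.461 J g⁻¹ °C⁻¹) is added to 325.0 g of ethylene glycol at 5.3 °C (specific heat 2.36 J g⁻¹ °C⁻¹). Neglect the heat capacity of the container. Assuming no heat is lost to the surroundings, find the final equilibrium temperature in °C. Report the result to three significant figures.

Heat lost by iron = heat gained by ethylene glycol.
(80.7)(0.461)(93.8 − T) = (325.0)(2.36)(T − 5.3)
37.2027 (93.8 − T) = 767 (T − 5.3)
3489.6 − 37.2027 T = 767 T − 4065.1
7554.7 = 804.2027 T
T = 9.394 °C

T_f = 9.39 °C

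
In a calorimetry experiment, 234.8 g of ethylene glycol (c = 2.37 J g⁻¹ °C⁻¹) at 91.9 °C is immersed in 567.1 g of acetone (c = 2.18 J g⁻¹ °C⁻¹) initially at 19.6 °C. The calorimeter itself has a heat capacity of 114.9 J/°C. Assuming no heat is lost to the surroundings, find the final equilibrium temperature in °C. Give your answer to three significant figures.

T_f = 40.7 °C

Heat lost by ethylene glycol = heat gained by acetone + calorimeter.
(234.8)(2.37)(91.9 − T) = [(567.1)(2.18) + 114.9](T − 19.6)
556.476 (91.9 − T) = 1351.178 (T − 19.6)
51140 − 556.476 T = 1351.178 T − 26483
77623 = 1907.654 T
T = 40.69 °C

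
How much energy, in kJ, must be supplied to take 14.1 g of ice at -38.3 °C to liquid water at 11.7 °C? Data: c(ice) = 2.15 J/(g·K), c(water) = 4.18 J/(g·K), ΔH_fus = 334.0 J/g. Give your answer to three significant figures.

q = 6.56 kJ

q1 (heat ice -38.3→0.0 °C): 14.1 × 2.15 × 38.3 = 1161 J
q2 (melt at 0 °C): 14.1 × 334.0 = 4709 J
q3 (heat water 0.0→11.7 °C): 14.1 × 4.18 × 11.7 = 690 J
Total: 1161 + 4709 + 690 = 6560 J = 6.56 kJ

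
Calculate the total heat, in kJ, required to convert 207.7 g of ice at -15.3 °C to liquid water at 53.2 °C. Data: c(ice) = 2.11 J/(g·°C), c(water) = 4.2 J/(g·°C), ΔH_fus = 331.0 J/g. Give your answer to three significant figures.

q1 (heat ice -15.3→0.0 °C): 207.7 × 2.11 × 15.3 = 6705 J
q2 (melt at 0 °C): 207.7 × 331.0 = 68749 J
q3 (heat water 0.0→53.2 °C): 207.7 × 4.2 × 53.2 = 46408 J
Total: 6705 + 68749 + 46408 = 121862 J = 122 kJ

q = 122 kJ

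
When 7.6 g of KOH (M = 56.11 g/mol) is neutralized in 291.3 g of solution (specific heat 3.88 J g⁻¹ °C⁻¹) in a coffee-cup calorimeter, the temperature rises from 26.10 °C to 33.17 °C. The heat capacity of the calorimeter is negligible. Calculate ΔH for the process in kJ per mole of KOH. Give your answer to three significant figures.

|ΔT| = |33.17 − 26.10| = 7.07 °C
|q_surr| = (291.3 × 3.88) × 7.07 = 1130.244 × 7.07 = 7991 J
n(KOH) = 7.6 / 56.11 = 0.1354 mol
Temperature rose, so q_rxn = −|q_surr| = -7.991 kJ
ΔH = q_rxn / n = -59.02 kJ/mol

ΔH = -59.0 kJ/mol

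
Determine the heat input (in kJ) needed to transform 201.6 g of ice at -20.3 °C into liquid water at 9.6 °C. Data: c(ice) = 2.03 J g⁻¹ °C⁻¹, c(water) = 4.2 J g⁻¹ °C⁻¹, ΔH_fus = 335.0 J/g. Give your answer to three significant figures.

q = 84.0 kJ

q1 (heat ice -20.3→0.0 °C): 201.6 × 2.03 × 20.3 = 8308 J
q2 (melt at 0 °C): 201.6 × 335.0 = 67536 J
q3 (heat water 0.0→9.6 °C): 201.6 × 4.2 × 9.6 = 8129 J
Total: 8308 + 67536 + 8129 = 83973 J = 84.0 kJ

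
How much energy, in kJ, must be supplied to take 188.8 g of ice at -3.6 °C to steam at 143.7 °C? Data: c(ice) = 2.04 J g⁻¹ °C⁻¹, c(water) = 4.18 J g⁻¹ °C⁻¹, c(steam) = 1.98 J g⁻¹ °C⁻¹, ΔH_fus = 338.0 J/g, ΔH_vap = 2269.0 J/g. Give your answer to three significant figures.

q1 (heat ice -3.6→0.0 °C): 188.8 × 2.04 × 3.6 = 1387 J
q2 (melt at 0 °C): 188.8 × 338.0 = 63814 J
q3 (heat water 0.0→100.0 °C): 188.8 × 4.18 × 100.0 = 78918 J
q4 (vaporize at 100 °C): 188.8 × 2269.0 = 428387 J
q5 (heat steam 100.0→143.7 °C): 188.8 × 1.98 × 43.7 = 16336 J
Total: 1387 + 63814 + 78918 + 428387 + 16336 = 588842 J = 589 kJ

q = 589 kJ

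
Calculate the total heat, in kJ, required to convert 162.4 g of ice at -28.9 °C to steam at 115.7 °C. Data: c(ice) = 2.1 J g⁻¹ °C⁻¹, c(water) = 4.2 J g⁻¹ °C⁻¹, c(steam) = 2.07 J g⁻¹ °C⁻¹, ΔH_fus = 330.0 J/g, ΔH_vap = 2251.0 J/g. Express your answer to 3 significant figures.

q1 (heat ice -28.9→0.0 °C): 162.4 × 2.1 × 28.9 = 9856 J
q2 (melt at 0 °C): 162.4 × 330.0 = 53592 J
q3 (heat water 0.0→100.0 °C): 162.4 × 4.2 × 100.0 = 68208 J
q4 (vaporize at 100 °C): 162.4 × 2251.0 = 365562 J
q5 (heat steam 100.0→115.7 °C): 162.4 × 2.07 × 15.7 = 5278 J
Total: 9856 + 53592 + 68208 + 365562 + 5278 = 502496 J = 502 kJ

q = 502 kJ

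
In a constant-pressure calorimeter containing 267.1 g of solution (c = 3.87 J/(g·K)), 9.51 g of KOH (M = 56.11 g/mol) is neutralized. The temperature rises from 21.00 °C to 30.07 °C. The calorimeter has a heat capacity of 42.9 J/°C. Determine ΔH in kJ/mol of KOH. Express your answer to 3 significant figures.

ΔH = -57.6 kJ/mol

|ΔT| = |30.07 − 21.00| = 9.07 °C
|q_surr| = (267.1 × 3.87 + 42.9) × 9.07 = 1076.577 × 9.07 = 9765 J
n(KOH) = 9.51 / 56.11 = 0.1695 mol
Temperature rose, so q_rxn = −|q_surr| = -9.765 kJ
ΔH = q_rxn / n = -57.61 kJ/mol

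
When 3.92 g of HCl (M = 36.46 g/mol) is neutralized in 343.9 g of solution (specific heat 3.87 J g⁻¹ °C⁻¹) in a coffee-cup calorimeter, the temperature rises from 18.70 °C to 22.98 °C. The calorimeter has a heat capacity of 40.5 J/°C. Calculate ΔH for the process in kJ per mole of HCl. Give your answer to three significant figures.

|ΔT| = |22.98 − 18.70| = 4.28 °C
|q_surr| = (343.9 × 3.87 + 40.5) × 4.28 = 1371.393 × 4.28 = 5870 J
n(HCl) = 3.92 / 36.46 = 0.1075 mol
Temperature rose, so q_rxn = −|q_surr| = -5.870 kJ
ΔH = q_rxn / n = -54.60 kJ/mol

ΔH = -54.6 kJ/mol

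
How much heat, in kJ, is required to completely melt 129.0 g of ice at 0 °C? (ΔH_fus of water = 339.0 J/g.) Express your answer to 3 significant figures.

q = m × ΔH_fus = 129.0 × 339.0 = 43730 J = 43.7 kJ

q = 43.7 kJ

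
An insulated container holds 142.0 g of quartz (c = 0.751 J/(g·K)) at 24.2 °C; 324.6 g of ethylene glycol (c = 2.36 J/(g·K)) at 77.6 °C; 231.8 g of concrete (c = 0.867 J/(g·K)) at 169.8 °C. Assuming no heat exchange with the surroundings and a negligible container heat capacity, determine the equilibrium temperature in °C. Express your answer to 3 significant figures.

T_f = 89.6 °C

Σ mᵢcᵢ(T − Tᵢ) = 0  ⇒  T = Σ mᵢcᵢTᵢ / Σ mᵢcᵢ
Σ mᵢcᵢ = 142.0×0.751 + 324.6×2.36 + 231.8×0.867 = 1073.6686
Σ mᵢcᵢTᵢ = 106.642×24.2 + 766.056×77.6 + 200.9706×169.8 = 96151
T = 96151 / 1073.6686 = 89.55 °C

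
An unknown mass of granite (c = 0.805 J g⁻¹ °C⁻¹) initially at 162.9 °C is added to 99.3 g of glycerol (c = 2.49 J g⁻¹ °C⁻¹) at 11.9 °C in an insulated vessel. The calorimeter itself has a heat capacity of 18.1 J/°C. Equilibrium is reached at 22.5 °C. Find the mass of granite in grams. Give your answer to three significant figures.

m = 24.9 g

q_gained = (99.3 × 2.49 + 18.1) × (22.5 − 11.9) = 2813 J
q_lost = m × 0.805 × (162.9 − 22.5) = 113.022 m
m = 2813 / 113.022 = 24.9 g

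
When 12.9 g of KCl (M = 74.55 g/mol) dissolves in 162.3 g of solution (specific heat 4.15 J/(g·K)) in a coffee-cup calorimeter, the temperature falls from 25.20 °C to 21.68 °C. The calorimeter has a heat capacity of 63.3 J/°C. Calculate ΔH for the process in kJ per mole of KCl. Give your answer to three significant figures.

ΔH = 15.0 kJ/mol

|ΔT| = |21.68 − 25.20| = 3.52 °C
|q_surr| = (162.3 × 4.15 + 63.3) × 3.52 = 736.845 × 3.52 = 2594 J
n(KCl) = 12.9 / 74.55 = 0.1730 mol
Temperature fell, so q_rxn = +|q_surr| = 2.594 kJ
ΔH = q_rxn / n = 14.99 kJ/mol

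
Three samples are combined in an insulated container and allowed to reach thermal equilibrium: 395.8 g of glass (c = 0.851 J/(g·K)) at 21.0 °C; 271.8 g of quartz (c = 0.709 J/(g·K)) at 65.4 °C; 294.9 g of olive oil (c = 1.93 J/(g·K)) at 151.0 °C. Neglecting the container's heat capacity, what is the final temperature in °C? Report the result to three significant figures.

Σ mᵢcᵢ(T − Tᵢ) = 0  ⇒  T = Σ mᵢcᵢTᵢ / Σ mᵢcᵢ
Σ mᵢcᵢ = 395.8×0.851 + 271.8×0.709 + 294.9×1.93 = 1098.6890
Σ mᵢcᵢTᵢ = 336.8258×21.0 + 192.7062×65.4 + 569.157×151.0 = 105620
T = 105620 / 1098.6890 = 96.13 °C

T_f = 96.1 °C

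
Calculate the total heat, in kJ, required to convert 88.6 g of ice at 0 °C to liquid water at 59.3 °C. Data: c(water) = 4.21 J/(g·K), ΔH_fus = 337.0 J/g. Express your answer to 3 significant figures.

q1 (melt at 0 °C): 88.6 × 337.0 = 29858 J
q2 (heat water 0.0→59.3 °C): 88.6 × 4.21 × 59.3 = 22119 J
Total: 29858 + 22119 = 51977 J = 52.0 kJ

q = 52.0 kJ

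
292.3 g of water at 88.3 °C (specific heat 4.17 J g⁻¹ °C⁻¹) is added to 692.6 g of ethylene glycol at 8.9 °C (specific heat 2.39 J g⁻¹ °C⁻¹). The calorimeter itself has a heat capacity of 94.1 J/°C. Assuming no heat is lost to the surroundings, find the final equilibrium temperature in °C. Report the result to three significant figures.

T_f = 41.5 °C

Heat lost by water = heat gained by ethylene glycol + calorimeter.
(292.3)(4.17)(88.3 − T) = [(692.6)(2.39) + 94.1](T − 8.9)
1218.891 (88.3 − T) = 1749.414 (T − 8.9)
107630 − 1218.891 T = 1749.414 T − 15570
123200 = 2968.305 T
T = 41.51 °C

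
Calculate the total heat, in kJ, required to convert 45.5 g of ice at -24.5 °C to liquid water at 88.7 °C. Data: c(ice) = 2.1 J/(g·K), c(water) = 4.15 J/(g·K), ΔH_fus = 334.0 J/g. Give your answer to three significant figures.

q = 34.3 kJ

q1 (heat ice -24.5→0.0 °C): 45.5 × 2.1 × 24.5 = 2341 J
q2 (melt at 0 °C): 45.5 × 334.0 = 15197 J
q3 (heat water 0.0→88.7 °C): 45.5 × 4.15 × 88.7 = 16749 J
Total: 2341 + 15197 + 16749 = 34287 J = 34.3 kJ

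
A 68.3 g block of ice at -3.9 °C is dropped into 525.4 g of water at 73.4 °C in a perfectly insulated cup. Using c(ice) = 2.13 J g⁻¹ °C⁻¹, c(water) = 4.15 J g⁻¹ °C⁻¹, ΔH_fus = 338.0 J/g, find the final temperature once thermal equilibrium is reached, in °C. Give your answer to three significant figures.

Heat to bring ice to 0 °C and melt it: q₁ = 68.3×2.13×3.9 + 68.3×338.0 = 23653 J
Heat the water can supply cooling to 0 °C: 525.4×4.15×73.4 = 160042 J > q₁, so all ice melts.
Energy balance: 525.4×4.15×(73.4 − T) = 23653 + 68.3×4.15×(T − 0)
2180.41(73.4 − T) = 23653 + 283.445 T
160042 − 23653 = 2463.855 T
T = 136389 / 2463.855 = 55.36 °C

T_f = 55.4 °C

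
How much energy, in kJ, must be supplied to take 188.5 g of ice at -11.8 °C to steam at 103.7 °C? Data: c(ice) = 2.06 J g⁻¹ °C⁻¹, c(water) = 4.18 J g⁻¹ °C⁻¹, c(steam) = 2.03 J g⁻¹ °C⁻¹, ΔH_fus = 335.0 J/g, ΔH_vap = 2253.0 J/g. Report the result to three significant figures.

q1 (heat ice -11.8→0.0 °C): 188.5 × 2.06 × 11.8 = 4582 J
q2 (melt at 0 °C): 188.5 × 335.0 = 63148 J
q3 (heat water 0.0→100.0 °C): 188.5 × 4.18 × 100.0 = 78793 J
q4 (vaporize at 100 °C): 188.5 × 2253.0 = 424691 J
q5 (heat steam 100.0→103.7 °C): 188.5 × 2.03 × 3.7 = 1416 J
Total: 4582 + 63148 + 78793 + 424691 + 1416 = 572630 J = 573 kJ

q = 573 kJ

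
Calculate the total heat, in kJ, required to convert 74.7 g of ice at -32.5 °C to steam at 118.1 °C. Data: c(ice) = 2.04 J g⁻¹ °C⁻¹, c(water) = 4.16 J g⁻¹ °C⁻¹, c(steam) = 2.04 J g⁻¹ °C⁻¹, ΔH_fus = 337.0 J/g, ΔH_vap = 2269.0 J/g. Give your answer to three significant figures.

q = 233 kJ

q1 (heat ice -32.5→0.0 °C): 74.7 × 2.04 × 32.5 = 4953 J
q2 (melt at 0 °C): 74.7 × 337.0 = 25174 J
q3 (heat water 0.0→100.0 °C): 74.7 × 4.16 × 100.0 = 31075 J
q4 (vaporize at 100 °C): 74.7 × 2269.0 = 169494 J
q5 (heat steam 100.0→118.1 °C): 74.7 × 2.04 × 18.1 = 2758 J
Total: 4953 + 25174 + 31075 + 169494 + 2758 = 233454 J = 233 kJ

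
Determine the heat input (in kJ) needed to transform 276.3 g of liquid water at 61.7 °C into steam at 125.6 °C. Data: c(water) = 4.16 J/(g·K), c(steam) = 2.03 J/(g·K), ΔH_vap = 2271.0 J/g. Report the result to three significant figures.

q1 (heat water 61.7→100.0 °C): 276.3 × 4.16 × 38.3 = 44022 J
q2 (vaporize at 100 °C): 276.3 × 2271.0 = 627477 J
q3 (heat steam 100.0→125.6 °C): 276.3 × 2.03 × 25.6 = 14359 J
Total: 44022 + 627477 + 14359 = 685858 J = 686 kJ

q = 686 kJ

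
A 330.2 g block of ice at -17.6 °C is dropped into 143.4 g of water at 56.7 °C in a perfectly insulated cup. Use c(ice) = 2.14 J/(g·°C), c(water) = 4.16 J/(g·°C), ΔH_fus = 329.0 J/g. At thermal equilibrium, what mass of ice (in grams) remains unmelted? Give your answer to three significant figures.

m_ice remaining = 265 g

Heat to warm all ice to 0 °C: 330.2×2.14×17.6 = 12437 J
Heat released by water cooling to 0 °C: 143.4×4.16×56.7 = 33824 J
33824 J < 12437 + 330.2×329.0 = 121072.8 J, so not all ice melts; final T = 0 °C.
Heat left for melting: 33824 − 12437 = 21387 J
Mass melted = 21387 / 329.0 = 65.01 g
Ice remaining = 330.2 − 65.01 = 265.19 g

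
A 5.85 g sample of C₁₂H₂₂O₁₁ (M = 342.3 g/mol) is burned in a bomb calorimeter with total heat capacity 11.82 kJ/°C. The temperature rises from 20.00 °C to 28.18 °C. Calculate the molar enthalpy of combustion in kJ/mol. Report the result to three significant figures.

ΔH = -5660 kJ/mol

ΔT = 28.18 − 20.00 = 8.18 °C
q_cal = C_cal × ΔT = 11.82 × 8.18 = 96.6876 kJ
n = 5.85 / 342.3 = 0.01709 mol
q_rxn = −q_cal = -96.6876 kJ
ΔH = -96.6876 / 0.01709 = -5658 kJ/mol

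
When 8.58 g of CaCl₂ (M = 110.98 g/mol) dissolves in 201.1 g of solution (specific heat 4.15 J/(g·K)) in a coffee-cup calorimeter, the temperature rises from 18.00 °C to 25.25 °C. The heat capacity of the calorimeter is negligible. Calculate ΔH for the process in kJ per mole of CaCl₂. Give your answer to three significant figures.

ΔH = -78.3 kJ/mol

|ΔT| = |25.25 − 18.00| = 7.25 °C
|q_surr| = (201.1 × 4.15) × 7.25 = 834.565 × 7.25 = 6051 J
n(CaCl₂) = 8.58 / 110.98 = 0.07731 mol
Temperature rose, so q_rxn = −|q_surr| = -6.051 kJ
ΔH = q_rxn / n = -78.27 kJ/mol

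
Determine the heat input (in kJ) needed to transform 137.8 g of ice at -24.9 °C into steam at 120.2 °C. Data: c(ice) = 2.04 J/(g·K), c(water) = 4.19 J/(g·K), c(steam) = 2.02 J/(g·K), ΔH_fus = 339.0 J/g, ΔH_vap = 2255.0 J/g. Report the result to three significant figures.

q1 (heat ice -24.9→0.0 °C): 137.8 × 2.04 × 24.9 = 7000 J
q2 (melt at 0 °C): 137.8 × 339.0 = 46714 J
q3 (heat water 0.0→100.0 °C): 137.8 × 4.19 × 100.0 = 57738 J
q4 (vaporize at 100 °C): 137.8 × 2255.0 = 310739 J
q5 (heat steam 100.0→120.2 °C): 137.8 × 2.02 × 20.2 = 5623 J
Total: 7000 + 46714 + 57738 + 310739 + 5623 = 427814 J = 428 kJ

q = 428 kJ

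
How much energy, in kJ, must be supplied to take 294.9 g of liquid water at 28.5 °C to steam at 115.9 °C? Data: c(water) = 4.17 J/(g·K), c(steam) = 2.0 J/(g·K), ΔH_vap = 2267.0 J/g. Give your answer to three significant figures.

q = 766 kJ

q1 (heat water 28.5→100.0 °C): 294.9 × 4.17 × 71.5 = 87926 J
q2 (vaporize at 100 °C): 294.9 × 2267.0 = 668538 J
q3 (heat steam 100.0→115.9 °C): 294.9 × 2.0 × 15.9 = 9378 J
Total: 87926 + 668538 + 9378 = 765842 J = 766 kJ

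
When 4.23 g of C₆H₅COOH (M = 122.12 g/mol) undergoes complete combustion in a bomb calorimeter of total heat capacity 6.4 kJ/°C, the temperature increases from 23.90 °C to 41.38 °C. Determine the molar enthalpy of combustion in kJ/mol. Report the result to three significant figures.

ΔH = -3230 kJ/mol

ΔT = 41.38 − 23.90 = 17.48 °C
q_cal = C_cal × ΔT = 6.4 × 17.48 = 111.872 kJ
n = 4.23 / 122.12 = 0.03464 mol
q_rxn = −q_cal = -111.872 kJ
ΔH = -111.872 / 0.03464 = -3230 kJ/mol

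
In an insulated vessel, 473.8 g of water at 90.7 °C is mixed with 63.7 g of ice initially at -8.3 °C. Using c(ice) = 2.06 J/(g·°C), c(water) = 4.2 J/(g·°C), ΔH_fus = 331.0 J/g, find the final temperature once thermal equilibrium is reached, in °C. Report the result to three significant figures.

Heat to bring ice to 0 °C and melt it: q₁ = 63.7×2.06×8.3 + 63.7×331.0 = 22174 J
Heat the water can supply cooling to 0 °C: 473.8×4.2×90.7 = 180489 J > q₁, so all ice melts.
Energy balance: 473.8×4.2×(90.7 − T) = 22174 + 63.7×4.2×(T − 0)
1989.96(90.7 − T) = 22174 + 267.54 T
180489 − 22174 = 2257.50 T
T = 158315 / 2257.50 = 70.13 °C

T_f = 70.1 °C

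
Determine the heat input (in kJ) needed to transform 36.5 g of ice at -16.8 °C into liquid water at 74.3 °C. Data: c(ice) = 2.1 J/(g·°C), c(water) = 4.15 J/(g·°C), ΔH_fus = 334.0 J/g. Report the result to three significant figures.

q1 (heat ice -16.8→0.0 °C): 36.5 × 2.1 × 16.8 = 1288 J
q2 (melt at 0 °C): 36.5 × 334.0 = 12191 J
q3 (heat water 0.0→74.3 °C): 36.5 × 4.15 × 74.3 = 11255 J
Total: 1288 + 12191 + 11255 = 24734 J = 24.7 kJ

q = 24.7 kJ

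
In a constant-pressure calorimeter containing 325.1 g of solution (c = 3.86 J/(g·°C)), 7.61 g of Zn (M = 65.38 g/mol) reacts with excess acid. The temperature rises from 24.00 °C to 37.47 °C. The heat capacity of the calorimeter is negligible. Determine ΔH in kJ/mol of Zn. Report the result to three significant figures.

ΔH = -145 kJ/mol

|ΔT| = |37.47 − 24.00| = 13.47 °C
|q_surr| = (325.1 × 3.86) × 13.47 = 1254.886 × 13.47 = 16900 J
n(Zn) = 7.61 / 65.38 = 0.1164 mol
Temperature rose, so q_rxn = −|q_surr| = -16.90 kJ
ΔH = q_rxn / n = -145.2 kJ/mol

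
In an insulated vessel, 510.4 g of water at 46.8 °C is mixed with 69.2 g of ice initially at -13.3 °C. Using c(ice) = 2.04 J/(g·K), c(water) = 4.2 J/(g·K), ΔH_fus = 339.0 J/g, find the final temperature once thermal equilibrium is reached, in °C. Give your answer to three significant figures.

T_f = 30.8 °C

Heat to bring ice to 0 °C and melt it: q₁ = 69.2×2.04×13.3 + 69.2×339.0 = 25336 J
Heat the water can supply cooling to 0 °C: 510.4×4.2×46.8 = 100324 J > q₁, so all ice melts.
Energy balance: 510.4×4.2×(46.8 − T) = 25336 + 69.2×4.2×(T − 0)
2143.68(46.8 − T) = 25336 + 290.64 T
100324 − 25336 = 2434.32 T
T = 74988 / 2434.32 = 30.80 °C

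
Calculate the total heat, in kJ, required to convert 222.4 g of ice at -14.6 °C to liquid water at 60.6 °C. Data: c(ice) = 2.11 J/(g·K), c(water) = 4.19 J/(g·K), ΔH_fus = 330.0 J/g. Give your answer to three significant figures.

q1 (heat ice -14.6→0.0 °C): 222.4 × 2.11 × 14.6 = 6851 J
q2 (melt at 0 °C): 222.4 × 330.0 = 73392 J
q3 (heat water 0.0→60.6 °C): 222.4 × 4.19 × 60.6 = 56470 J
Total: 6851 + 73392 + 56470 = 136713 J = 137 kJ

q = 137 kJ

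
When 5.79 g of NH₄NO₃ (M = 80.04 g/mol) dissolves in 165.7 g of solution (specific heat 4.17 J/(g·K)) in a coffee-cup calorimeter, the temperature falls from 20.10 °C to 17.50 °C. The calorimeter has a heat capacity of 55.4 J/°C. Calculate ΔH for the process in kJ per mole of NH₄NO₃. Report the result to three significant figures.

|ΔT| = |17.50 − 20.10| = 2.60 °C
|q_surr| = (165.7 × 4.17 + 55.4) × 2.60 = 746.369 × 2.60 = 1941 J
n(NH₄NO₃) = 5.79 / 80.04 = 0.07234 mol
Temperature fell, so q_rxn = +|q_surr| = 1.941 kJ
ΔH = q_rxn / n = 26.83 kJ/mol

ΔH = 26.8 kJ/mol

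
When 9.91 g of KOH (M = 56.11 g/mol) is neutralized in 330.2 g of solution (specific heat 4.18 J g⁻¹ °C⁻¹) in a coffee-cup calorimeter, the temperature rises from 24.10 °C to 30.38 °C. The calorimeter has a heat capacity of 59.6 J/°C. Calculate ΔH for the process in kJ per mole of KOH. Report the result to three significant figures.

|ΔT| = |30.38 − 24.10| = 6.28 °C
|q_surr| = (330.2 × 4.18 + 59.6) × 6.28 = 1439.836 × 6.28 = 9042 J
n(KOH) = 9.91 / 56.11 = 0.1766 mol
Temperature rose, so q_rxn = −|q_surr| = -9.042 kJ
ΔH = q_rxn / n = -51.20 kJ/mol

ΔH = -51.2 kJ/mol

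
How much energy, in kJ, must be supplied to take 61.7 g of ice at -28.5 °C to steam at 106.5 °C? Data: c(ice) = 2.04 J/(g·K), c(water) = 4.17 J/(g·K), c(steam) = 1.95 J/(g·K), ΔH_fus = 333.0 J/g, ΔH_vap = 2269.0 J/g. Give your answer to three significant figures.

q = 191 kJ

q1 (heat ice -28.5→0.0 °C): 61.7 × 2.04 × 28.5 = 3587 J
q2 (melt at 0 °C): 61.7 × 333.0 = 20546 J
q3 (heat water 0.0→100.0 °C): 61.7 × 4.17 × 100.0 = 25729 J
q4 (vaporize at 100 °C): 61.7 × 2269.0 = 139997 J
q5 (heat steam 100.0→106.5 °C): 61.7 × 1.95 × 6.5 = 782 J
Total: 3587 + 20546 + 25729 + 139997 + 782 = 190641 J = 191 kJ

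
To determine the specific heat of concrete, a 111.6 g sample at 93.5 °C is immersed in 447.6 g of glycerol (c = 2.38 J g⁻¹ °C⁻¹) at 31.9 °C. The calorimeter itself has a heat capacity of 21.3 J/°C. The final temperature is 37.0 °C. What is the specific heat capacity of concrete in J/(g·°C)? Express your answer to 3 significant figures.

c = 0.879 J/(g·°C)

q_gained = (447.6 × 2.38 + 21.3) × (37.0 − 31.9) = 5542 J
q_lost = 111.6 × c × (93.5 − 37.0) = 6305.4 c
Set equal: c = 5542 / 6305.4 = 0.879 J/(g·°C)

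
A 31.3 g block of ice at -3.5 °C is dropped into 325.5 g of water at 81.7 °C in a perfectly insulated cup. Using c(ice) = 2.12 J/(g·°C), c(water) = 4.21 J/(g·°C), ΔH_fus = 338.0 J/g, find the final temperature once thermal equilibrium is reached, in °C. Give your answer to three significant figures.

Heat to bring ice to 0 °C and melt it: q₁ = 31.3×2.12×3.5 + 31.3×338.0 = 10812 J
Heat the water can supply cooling to 0 °C: 325.5×4.21×81.7 = 111958 J > q₁, so all ice melts.
Energy balance: 325.5×4.21×(81.7 − T) = 10812 + 31.3×4.21×(T − 0)
1370.355(81.7 − T) = 10812 + 131.773 T
111958 − 10812 = 1502.128 T
T = 101146 / 1502.128 = 67.34 °C

T_f = 67.3 °C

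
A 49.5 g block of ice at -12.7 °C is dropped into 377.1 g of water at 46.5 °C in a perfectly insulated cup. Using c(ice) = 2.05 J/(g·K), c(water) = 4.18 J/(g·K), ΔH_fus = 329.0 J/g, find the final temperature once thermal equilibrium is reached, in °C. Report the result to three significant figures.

T_f = 31.2 °C

Heat to bring ice to 0 °C and melt it: q₁ = 49.5×2.05×12.7 + 49.5×329.0 = 17574 J
Heat the water can supply cooling to 0 °C: 377.1×4.18×46.5 = 73296.9 J > q₁, so all ice melts.
Energy balance: 377.1×4.18×(46.5 − T) = 17574 + 49.5×4.18×(T − 0)
1576.278(46.5 − T) = 17574 + 206.91 T
73296.9 − 17574 = 1783.188 T
T = 55722.9 / 1783.188 = 31.249 °C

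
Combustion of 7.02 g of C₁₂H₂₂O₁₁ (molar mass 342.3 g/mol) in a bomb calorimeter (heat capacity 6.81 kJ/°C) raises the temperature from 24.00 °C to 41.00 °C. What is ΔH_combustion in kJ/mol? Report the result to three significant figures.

ΔH = -5650 kJ/mol

ΔT = 41.00 − 24.00 = 17.00 °C
q_cal = C_cal × ΔT = 6.81 × 17.00 = 115.77 kJ
n = 7.02 / 342.3 = 0.020508 mol
q_rxn = −q_cal = -115.77 kJ
ΔH = -115.77 / 0.020508 = -5645 kJ/mol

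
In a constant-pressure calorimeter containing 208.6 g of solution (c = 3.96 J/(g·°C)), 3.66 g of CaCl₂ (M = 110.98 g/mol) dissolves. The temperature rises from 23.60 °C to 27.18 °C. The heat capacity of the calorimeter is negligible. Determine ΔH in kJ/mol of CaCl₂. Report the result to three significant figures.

|ΔT| = |27.18 − 23.60| = 3.58 °C
|q_surr| = (208.6 × 3.96) × 3.58 = 826.056 × 3.58 = 2957 J
n(CaCl₂) = 3.66 / 110.98 = 0.03298 mol
Temperature rose, so q_rxn = −|q_surr| = -2.957 kJ
ΔH = q_rxn / n = -89.66 kJ/mol

ΔH = -89.7 kJ/mol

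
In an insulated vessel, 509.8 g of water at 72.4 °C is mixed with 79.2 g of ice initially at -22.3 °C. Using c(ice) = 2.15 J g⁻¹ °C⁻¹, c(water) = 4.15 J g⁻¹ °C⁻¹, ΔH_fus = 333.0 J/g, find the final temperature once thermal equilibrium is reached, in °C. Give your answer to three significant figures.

T_f = 50.3 °C

Heat to bring ice to 0 °C and melt it: q₁ = 79.2×2.15×22.3 + 79.2×333.0 = 30171 J
Heat the water can supply cooling to 0 °C: 509.8×4.15×72.4 = 153175 J > q₁, so all ice melts.
Energy balance: 509.8×4.15×(72.4 − T) = 30171 + 79.2×4.15×(T − 0)
2115.67(72.4 − T) = 30171 + 328.68 T
153175 − 30171 = 2444.35 T
T = 123004 / 2444.35 = 50.32 °C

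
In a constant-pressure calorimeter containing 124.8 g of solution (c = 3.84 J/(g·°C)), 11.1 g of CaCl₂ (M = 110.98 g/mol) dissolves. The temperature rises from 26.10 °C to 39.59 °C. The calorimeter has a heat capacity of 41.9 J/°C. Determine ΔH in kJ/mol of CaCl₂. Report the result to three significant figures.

|ΔT| = |39.59 − 26.10| = 13.49 °C
|q_surr| = (124.8 × 3.84 + 41.9) × 13.49 = 521.132 × 13.49 = 7030 J
n(CaCl₂) = 11.1 / 110.98 = 0.1000 mol
Temperature rose, so q_rxn = −|q_surr| = -7.030 kJ
ΔH = q_rxn / n = -70.30 kJ/mol

ΔH = -70.3 kJ/mol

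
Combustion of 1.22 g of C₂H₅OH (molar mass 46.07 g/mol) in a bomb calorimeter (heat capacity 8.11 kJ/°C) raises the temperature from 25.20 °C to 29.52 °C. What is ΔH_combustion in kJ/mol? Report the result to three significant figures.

ΔT = 29.52 − 25.20 = 4.32 °C
q_cal = C_cal × ΔT = 8.11 × 4.32 = 35.0352 kJ
n = 1.22 / 46.07 = 0.02648 mol
q_rxn = −q_cal = -35.0352 kJ
ΔH = -35.0352 / 0.02648 = -1323 kJ/mol

ΔH = -1320 kJ/mol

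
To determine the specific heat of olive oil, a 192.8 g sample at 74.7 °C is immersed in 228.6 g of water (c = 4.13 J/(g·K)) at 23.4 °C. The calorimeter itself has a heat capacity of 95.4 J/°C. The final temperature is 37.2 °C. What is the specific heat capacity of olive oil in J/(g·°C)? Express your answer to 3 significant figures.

q_gained = (228.6 × 4.13 + 95.4) × (37.2 − 23.4) = 14350 J
q_lost = 192.8 × c × (74.7 − 37.2) = 7230 c
Set equal: c = 14350 / 7230 = 1.98 J/(g·°C)

c = 1.98 J/(g·°C)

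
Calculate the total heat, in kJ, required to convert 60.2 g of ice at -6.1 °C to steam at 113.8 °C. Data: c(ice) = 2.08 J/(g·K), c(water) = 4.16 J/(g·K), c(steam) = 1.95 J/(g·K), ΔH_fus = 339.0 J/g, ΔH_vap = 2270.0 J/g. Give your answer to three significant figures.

q1 (heat ice -6.1→0.0 °C): 60.2 × 2.08 × 6.1 = 764 J
q2 (melt at 0 °C): 60.2 × 339.0 = 20408 J
q3 (heat water 0.0→100.0 °C): 60.2 × 4.16 × 100.0 = 25043 J
q4 (vaporize at 100 °C): 60.2 × 2270.0 = 136654 J
q5 (heat steam 100.0→113.8 °C): 60.2 × 1.95 × 13.8 = 1620 J
Total: 764 + 20408 + 25043 + 136654 + 1620 = 184489 J = 184 kJ

q = 184 kJ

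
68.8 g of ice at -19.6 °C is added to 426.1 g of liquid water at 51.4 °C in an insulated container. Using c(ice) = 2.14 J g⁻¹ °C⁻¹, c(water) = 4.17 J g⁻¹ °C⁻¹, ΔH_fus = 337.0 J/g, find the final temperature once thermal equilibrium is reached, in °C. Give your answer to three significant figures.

T_f = 31.6 °C

Heat to bring ice to 0 °C and melt it: q₁ = 68.8×2.14×19.6 + 68.8×337.0 = 26071 J
Heat the water can supply cooling to 0 °C: 426.1×4.17×51.4 = 91329.4 J > q₁, so all ice melts.
Energy balance: 426.1×4.17×(51.4 − T) = 26071 + 68.8×4.17×(T − 0)
1776.837(51.4 − T) = 26071 + 286.896 T
91329.4 − 26071 = 2063.733 T
T = 65258.4 / 2063.733 = 31.62 °C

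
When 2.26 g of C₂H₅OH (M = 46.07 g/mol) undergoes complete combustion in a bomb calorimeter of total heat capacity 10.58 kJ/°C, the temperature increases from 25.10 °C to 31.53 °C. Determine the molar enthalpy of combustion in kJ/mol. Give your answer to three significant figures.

ΔH = -1390 kJ/mol

ΔT = 31.53 − 25.10 = 6.43 °C
q_cal = C_cal × ΔT = 10.58 × 6.43 = 68.0294 kJ
n = 2.26 / 46.07 = 0.04906 mol
q_rxn = −q_cal = -68.0294 kJ
ΔH = -68.0294 / 0.04906 = -1387 kJ/mol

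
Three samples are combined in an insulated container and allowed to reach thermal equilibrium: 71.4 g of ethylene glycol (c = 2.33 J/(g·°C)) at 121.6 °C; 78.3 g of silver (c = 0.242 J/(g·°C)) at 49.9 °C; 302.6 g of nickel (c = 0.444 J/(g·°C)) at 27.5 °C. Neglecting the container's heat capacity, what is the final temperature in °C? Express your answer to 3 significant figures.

Σ mᵢcᵢ(T − Tᵢ) = 0  ⇒  T = Σ mᵢcᵢTᵢ / Σ mᵢcᵢ
Σ mᵢcᵢ = 71.4×2.33 + 78.3×0.242 + 302.6×0.444 = 319.6650
Σ mᵢcᵢTᵢ = 166.362×121.6 + 18.9486×49.9 + 134.3544×27.5 = 24870
T = 24870 / 319.6650 = 77.80 °C

T_f = 77.8 °C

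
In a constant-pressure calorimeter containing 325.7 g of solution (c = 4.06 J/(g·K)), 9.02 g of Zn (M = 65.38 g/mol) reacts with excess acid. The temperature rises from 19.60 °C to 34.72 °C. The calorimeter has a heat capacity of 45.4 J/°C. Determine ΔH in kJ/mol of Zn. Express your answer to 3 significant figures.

ΔH = -150 kJ/mol

|ΔT| = |34.72 − 19.60| = 15.12 °C
|q_surr| = (325.7 × 4.06 + 45.4) × 15.12 = 1367.742 × 15.12 = 20680 J
n(Zn) = 9.02 / 65.38 = 0.1380 mol
Temperature rose, so q_rxn = −|q_surr| = -20.68 kJ
ΔH = q_rxn / n = -149.9 kJ/mol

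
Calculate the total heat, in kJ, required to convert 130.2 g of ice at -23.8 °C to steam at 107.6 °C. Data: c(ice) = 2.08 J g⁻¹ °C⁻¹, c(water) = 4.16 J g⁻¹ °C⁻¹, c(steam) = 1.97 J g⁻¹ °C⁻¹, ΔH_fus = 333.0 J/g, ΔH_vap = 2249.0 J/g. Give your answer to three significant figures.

q = 399 kJ

q1 (heat ice -23.8→0.0 °C): 130.2 × 2.08 × 23.8 = 6445 J
q2 (melt at 0 °C): 130.2 × 333.0 = 43357 J
q3 (heat water 0.0→100.0 °C): 130.2 × 4.16 × 100.0 = 54163 J
q4 (vaporize at 100 °C): 130.2 × 2249.0 = 292820 J
q5 (heat steam 100.0→107.6 °C): 130.2 × 1.97 × 7.6 = 1949 J
Total: 6445 + 43357 + 54163 + 292820 + 1949 = 398734 J = 399 kJ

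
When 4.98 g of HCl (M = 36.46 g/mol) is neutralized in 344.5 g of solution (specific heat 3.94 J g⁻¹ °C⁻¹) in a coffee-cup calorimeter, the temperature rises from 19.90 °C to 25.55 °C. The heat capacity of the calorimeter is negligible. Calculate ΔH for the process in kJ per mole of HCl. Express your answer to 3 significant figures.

|ΔT| = |25.55 − 19.90| = 5.65 °C
|q_surr| = (344.5 × 3.94) × 5.65 = 1357.33 × 5.65 = 7669 J
n(HCl) = 4.98 / 36.46 = 0.1366 mol
Temperature rose, so q_rxn = −|q_surr| = -7.669 kJ
ΔH = q_rxn / n = -56.14 kJ/mol

ΔH = -56.1 kJ/mol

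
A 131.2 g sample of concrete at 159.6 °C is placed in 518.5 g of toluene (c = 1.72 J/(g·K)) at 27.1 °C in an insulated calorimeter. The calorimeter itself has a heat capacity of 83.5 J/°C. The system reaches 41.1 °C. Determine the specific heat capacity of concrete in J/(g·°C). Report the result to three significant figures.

c = 0.878 J/(g·°C)

q_gained = (518.5 × 1.72 + 83.5) × (41.1 − 27.1) = 13650 J
q_lost = 131.2 × c × (159.6 − 41.1) = 15547.2 c
Set equal: c = 13650 / 15547.2 = 0.878 J/(g·°C)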